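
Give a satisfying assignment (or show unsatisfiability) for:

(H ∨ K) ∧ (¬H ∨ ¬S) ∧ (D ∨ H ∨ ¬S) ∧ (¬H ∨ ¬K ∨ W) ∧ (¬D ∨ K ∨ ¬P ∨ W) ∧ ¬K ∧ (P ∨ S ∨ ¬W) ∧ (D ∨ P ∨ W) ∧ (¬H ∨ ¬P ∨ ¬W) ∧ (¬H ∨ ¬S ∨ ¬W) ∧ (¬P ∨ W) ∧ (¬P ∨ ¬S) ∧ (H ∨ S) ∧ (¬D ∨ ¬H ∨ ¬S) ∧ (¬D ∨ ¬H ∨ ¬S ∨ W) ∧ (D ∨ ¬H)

Unit clause (¬K) forces K = False.
In (H ∨ K) only H is left, so H = True.
In (¬H ∨ ¬S) only ¬S is left, so S = False.
In (D ∨ ¬H) only D is left, so D = True.
Try W = True:
  (P ∨ S ∨ ¬W) forces P = True.
  clause (¬H ∨ ¬P ∨ ¬W) is falsified — backtrack.
So W = False.
  then (¬D ∨ K ∨ ¬P ∨ W) forces P = False.
All clauses satisfied.

W=F; S=F; H=T; K=F; P=F; D=T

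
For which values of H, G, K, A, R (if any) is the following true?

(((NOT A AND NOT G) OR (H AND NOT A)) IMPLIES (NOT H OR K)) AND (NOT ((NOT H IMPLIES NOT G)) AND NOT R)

H: False; G: True; K: False; A: True; R: False

  ((NOT A AND NOT G) OR (H AND NOT A)) IMPLIES (NOT H OR K) = True
    (NOT A AND NOT G) OR (H AND NOT A) = False
      NOT A AND NOT G = False
        NOT A = False
        NOT G = False
      H AND NOT A = False
        NOT A = False
    NOT H OR K = True
      NOT H = True
  NOT ((NOT H IMPLIES NOT G)) AND NOT R = True
    NOT ((NOT H IMPLIES NOT G)) = True
      NOT H IMPLIES NOT G = False
        NOT H = True
        NOT G = False
    NOT R = True
Both conjuncts True, so the formula holds.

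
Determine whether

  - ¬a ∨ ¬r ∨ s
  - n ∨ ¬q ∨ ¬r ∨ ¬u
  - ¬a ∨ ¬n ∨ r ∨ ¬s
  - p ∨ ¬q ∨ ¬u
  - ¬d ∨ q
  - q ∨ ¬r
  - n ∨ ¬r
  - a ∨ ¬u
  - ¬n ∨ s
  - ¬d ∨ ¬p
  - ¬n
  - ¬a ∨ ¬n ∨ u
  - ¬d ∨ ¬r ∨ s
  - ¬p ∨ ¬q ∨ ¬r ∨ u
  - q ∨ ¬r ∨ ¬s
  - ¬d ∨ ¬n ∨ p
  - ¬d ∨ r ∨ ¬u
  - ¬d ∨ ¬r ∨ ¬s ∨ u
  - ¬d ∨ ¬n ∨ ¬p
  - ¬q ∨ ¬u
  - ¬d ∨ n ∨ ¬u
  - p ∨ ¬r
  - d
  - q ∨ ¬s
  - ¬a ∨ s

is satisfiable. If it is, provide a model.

d=T, s=F, r=F, a=F, q=T, u=F, p=F, n=F

Unit clause (¬n) forces n = False.
Unit clause (d) forces d = True.
In (¬d ∨ q) only q is left, so q = True.
In (n ∨ ¬r) only ¬r is left, so r = False.
In (¬d ∨ ¬p) only ¬p is left, so p = False.
In (¬d ∨ r ∨ ¬u) only ¬u is left, so u = False.
Set s = False.
  then (¬a ∨ s) forces a = False.
All clauses satisfied.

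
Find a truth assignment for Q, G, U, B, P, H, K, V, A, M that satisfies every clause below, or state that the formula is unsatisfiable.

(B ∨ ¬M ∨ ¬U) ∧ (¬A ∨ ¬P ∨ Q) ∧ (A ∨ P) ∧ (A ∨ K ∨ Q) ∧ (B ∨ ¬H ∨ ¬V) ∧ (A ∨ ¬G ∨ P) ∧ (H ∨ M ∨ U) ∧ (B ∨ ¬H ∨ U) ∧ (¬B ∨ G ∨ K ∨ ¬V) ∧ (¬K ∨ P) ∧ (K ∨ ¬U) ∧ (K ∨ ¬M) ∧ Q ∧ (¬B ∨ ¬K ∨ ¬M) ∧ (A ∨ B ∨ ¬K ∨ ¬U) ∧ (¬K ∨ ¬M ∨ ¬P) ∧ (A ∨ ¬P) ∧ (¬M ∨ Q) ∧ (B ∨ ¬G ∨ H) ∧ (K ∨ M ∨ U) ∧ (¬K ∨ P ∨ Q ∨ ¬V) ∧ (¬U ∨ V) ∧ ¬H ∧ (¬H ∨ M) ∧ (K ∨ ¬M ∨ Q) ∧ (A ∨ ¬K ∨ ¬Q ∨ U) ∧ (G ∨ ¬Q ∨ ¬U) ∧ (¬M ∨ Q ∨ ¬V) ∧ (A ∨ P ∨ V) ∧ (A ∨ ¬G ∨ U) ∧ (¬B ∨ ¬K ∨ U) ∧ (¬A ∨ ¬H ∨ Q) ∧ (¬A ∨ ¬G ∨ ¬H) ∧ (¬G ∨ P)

Q = True; G = True; U = True; B = True; P = True; H = False; K = True; V = True; A = True; M = False

Unit clause (Q) forces Q = True.
Unit clause (¬H) forces H = False.
Set G = True.
  then (B ∨ ¬G ∨ H) forces B = True.
  then (¬G ∨ P) forces P = True.
  then (A ∨ ¬P) forces A = True.
Set U = True.
  then (K ∨ ¬U) forces K = True.
  then (¬B ∨ ¬K ∨ ¬M) forces M = False.
  then (¬U ∨ V) forces V = True.
All clauses satisfied.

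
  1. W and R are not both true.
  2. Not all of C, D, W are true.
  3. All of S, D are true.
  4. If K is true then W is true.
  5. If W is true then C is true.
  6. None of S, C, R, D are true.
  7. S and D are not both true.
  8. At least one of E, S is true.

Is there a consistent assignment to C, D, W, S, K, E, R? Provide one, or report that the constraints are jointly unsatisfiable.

Case D = True:
  Constraint (6) is violated (D=T) — contradiction.
Case D = False:
  Constraint (3) is violated (D=F) — contradiction.
Both cases fail — unsatisfiable.

The formula is unsatisfiable.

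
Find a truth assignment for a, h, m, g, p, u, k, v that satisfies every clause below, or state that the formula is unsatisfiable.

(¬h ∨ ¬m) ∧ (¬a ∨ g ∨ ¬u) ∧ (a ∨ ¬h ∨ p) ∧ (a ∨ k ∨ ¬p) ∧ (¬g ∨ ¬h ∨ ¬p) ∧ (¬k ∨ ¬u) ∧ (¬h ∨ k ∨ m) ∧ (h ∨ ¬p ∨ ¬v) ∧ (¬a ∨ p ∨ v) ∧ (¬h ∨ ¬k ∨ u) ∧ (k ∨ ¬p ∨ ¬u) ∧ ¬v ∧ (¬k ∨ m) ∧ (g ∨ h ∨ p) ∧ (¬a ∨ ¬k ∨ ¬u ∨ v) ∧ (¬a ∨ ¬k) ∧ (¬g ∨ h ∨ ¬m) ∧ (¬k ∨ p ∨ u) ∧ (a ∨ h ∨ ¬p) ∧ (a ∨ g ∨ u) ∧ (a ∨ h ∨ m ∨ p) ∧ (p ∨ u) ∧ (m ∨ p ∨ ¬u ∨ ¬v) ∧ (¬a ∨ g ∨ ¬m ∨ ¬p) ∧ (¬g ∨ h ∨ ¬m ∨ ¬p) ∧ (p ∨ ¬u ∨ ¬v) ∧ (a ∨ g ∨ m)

Unit clause (¬v) forces v = False.
Set a = True.
  then (¬a ∨ p ∨ v) forces p = True.
  then (¬a ∨ ¬k) forces k = False.
  then (k ∨ ¬p ∨ ¬u) forces u = False.
Try h = True:
  (¬h ∨ ¬m) forces m = False.
  clause (¬h ∨ k ∨ m) is falsified — backtrack.
So h = False.
Set m = False.
Set g = False.
All clauses satisfied.

a = True; h = False; m = False; g = False; p = True; u = False; k = False; v = False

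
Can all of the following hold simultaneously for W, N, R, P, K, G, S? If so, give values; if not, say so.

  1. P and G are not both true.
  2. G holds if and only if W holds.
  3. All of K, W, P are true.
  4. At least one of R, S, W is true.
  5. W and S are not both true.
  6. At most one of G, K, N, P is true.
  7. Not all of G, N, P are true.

Unsatisfiable

Case K = True:
  (3) forces W = True.
  (2) with W=T forces G = True.
  Constraint (6) is violated (G=T, K=T) — contradiction.
Case K = False:
  Constraint (3) is violated (K=F) — contradiction.
Both cases fail — unsatisfiable.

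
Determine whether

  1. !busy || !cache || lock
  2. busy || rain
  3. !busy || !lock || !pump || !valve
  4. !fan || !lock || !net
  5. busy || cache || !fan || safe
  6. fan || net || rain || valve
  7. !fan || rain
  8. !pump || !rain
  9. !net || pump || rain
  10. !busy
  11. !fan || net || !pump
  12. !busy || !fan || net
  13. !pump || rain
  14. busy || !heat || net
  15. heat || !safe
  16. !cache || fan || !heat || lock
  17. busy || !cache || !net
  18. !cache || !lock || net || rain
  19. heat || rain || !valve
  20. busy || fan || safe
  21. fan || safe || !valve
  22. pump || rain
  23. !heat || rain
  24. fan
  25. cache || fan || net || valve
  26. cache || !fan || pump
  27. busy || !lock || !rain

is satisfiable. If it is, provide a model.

fan: True, lock: False, busy: False, safe: False, net: False, heat: False, pump: False, rain: True, cache: True, valve: False

Unit clause (!busy) forces busy = False.
Unit clause (fan) forces fan = True.
In (busy || rain) only rain is left, so rain = True.
In (!pump || !rain) only !pump is left, so pump = False.
In (cache || !fan || pump) only cache is left, so cache = True.
In (busy || !lock || !rain) only !lock is left, so lock = False.
In (busy || !cache || !net) only !net is left, so net = False.
In (busy || !heat || net) only !heat is left, so heat = False.
In (heat || !safe) only !safe is left, so safe = False.
Set valve = False.
All clauses satisfied.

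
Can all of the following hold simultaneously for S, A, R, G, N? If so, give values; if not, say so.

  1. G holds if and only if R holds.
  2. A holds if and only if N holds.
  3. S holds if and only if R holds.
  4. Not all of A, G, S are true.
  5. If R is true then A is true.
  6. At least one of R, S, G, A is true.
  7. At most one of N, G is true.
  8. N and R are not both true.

S = False; A = True; R = False; G = False; N = True

  (1) G=F, R=F — same ✓
  (2) A=T, N=T — same ✓
  (3) S=F, R=F — same ✓
  (4) {A, G, S}: 1/3 true — not all ✓
  (5) R=F ⇒ A: vacuous ✓
  (6) {R, S, G, A}: 1 true — at least one ✓
  (7) {N, G}: 1 true — at most one ✓
  (8) N=T, R=F — not both ✓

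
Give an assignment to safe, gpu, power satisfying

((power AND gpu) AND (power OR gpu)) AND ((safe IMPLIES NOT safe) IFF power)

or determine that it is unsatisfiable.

safe = False, gpu = True, power = True

  (power AND gpu) AND (power OR gpu) = True
    power AND gpu = True
    power OR gpu = True
  (safe IMPLIES NOT safe) IFF power = True
    safe IMPLIES NOT safe = True
      NOT safe = True
Both conjuncts True, so the formula holds.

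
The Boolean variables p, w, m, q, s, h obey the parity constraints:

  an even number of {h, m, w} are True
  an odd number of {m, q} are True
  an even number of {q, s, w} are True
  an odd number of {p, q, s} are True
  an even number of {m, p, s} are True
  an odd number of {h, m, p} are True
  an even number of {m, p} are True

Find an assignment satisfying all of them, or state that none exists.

p: True, w: False, m: True, q: False, s: False, h: True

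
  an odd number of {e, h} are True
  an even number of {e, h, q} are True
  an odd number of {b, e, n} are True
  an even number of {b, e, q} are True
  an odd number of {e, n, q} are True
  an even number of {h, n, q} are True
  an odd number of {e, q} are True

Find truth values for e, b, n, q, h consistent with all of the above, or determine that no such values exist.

e = False; b = True; n = False; q = True; h = True

{e, h}: 1 true → odd ✓
{e, h, q}: 2 true → even ✓
{b, e, n}: 1 true → odd ✓
{b, e, q}: 2 true → even ✓
{e, n, q}: 1 true → odd ✓
{h, n, q}: 2 true → even ✓
{e, q}: 1 true → odd ✓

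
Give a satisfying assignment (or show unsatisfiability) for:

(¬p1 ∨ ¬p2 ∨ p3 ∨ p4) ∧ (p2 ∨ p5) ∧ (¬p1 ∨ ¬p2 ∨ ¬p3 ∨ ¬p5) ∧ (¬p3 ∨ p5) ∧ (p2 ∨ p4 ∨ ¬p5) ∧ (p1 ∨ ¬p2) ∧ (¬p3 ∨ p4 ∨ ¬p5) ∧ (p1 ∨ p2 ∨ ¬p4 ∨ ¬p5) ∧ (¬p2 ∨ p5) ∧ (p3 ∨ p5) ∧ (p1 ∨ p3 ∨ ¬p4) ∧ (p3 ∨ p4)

p1 = True, p2 = False, p3 = False, p4 = True, p5 = True

Try p1 = False:
  (p1 ∨ ¬p2) forces p2 = False.
  (p2 ∨ p5) forces p5 = True.
  (p2 ∨ p4 ∨ ¬p5) forces p4 = True.
  clause (p1 ∨ p2 ∨ ¬p4 ∨ ¬p5) is falsified — backtrack.
So p1 = True.
Set p2 = False.
  then (p2 ∨ p5) forces p5 = True.
  then (p2 ∨ p4 ∨ ¬p5) forces p4 = True.
Set p3 = False.
All clauses satisfied.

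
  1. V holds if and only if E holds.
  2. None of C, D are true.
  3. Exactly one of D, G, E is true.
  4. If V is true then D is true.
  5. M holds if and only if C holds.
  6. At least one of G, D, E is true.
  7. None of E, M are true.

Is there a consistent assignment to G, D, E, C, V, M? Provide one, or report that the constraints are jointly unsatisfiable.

G = True; D = False; E = False; C = False; V = False; M = False

  (1) V=F, E=F — same ✓
  (2) {C, D}: 0 true — none ✓
  (3) {D, G, E}: 1 true — exactly one ✓
  (4) V=F ⇒ D: vacuous ✓
  (5) M=F, C=F — same ✓
  (6) {G, D, E}: 1 true — at least one ✓
  (7) {E, M}: 0 true — none ✓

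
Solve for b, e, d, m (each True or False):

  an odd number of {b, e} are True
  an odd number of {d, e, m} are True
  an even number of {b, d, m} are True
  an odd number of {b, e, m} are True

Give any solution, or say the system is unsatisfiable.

b = False, e = True, d = False, m = False

{b, e}: 1 true → odd ✓
{d, e, m}: 1 true → odd ✓
{b, d, m}: 0 true → even ✓
{b, e, m}: 1 true → odd ✓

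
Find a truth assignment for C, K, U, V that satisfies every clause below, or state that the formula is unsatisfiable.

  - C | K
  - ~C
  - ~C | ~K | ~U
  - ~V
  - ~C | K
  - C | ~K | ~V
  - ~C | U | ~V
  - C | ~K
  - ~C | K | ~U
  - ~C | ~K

Case C = True:
  Clause (~C) is falsified — contradiction.
Case C = False:
  (C | K) forces K = True.
  Clause (C | ~K) is falsified — contradiction.
Both cases fail, so the formula is unsatisfiable.

Unsatisfiable — no assignment works.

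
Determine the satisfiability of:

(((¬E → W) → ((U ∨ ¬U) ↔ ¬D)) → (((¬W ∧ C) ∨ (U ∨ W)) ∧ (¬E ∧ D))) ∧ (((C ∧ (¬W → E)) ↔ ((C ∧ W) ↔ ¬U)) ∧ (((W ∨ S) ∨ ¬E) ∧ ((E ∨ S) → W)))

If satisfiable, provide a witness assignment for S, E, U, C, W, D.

S=T; E=F; U=F; C=T; W=T; D=T

  ((¬E → W) → ((U ∨ ¬U) ↔ ¬D)) → (((¬W ∧ C) ∨ (U ∨ W)) ∧ (¬E ∧ D)) = True
    (¬E → W) → ((U ∨ ¬U) ↔ ¬D) = False
      ¬E → W = True
        ¬E = True
      (U ∨ ¬U) ↔ ¬D = False
        U ∨ ¬U = True
          ¬U = True
        ¬D = False
    ((¬W ∧ C) ∨ (U ∨ W)) ∧ (¬E ∧ D) = True
      (¬W ∧ C) ∨ (U ∨ W) = True
        ¬W ∧ C = False
          ¬W = False
        U ∨ W = True
      ¬E ∧ D = True
        ¬E = True
  ((C ∧ (¬W → E)) ↔ ((C ∧ W) ↔ ¬U)) ∧ (((W ∨ S) ∨ ¬E) ∧ ((E ∨ S) → W)) = True
    (C ∧ (¬W → E)) ↔ ((C ∧ W) ↔ ¬U) = True
      C ∧ (¬W → E) = True
        ¬W → E = True
          ¬W = False
      (C ∧ W) ↔ ¬U = True
        C ∧ W = True
        ¬U = True
    ((W ∨ S) ∨ ¬E) ∧ ((E ∨ S) → W) = True
      (W ∨ S) ∨ ¬E = True
        W ∨ S = True
        ¬E = True
      (E ∨ S) → W = True
        E ∨ S = True
Both conjuncts True, so the formula holds.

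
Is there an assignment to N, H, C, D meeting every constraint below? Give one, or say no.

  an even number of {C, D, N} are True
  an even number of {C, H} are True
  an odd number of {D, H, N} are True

Adding constraints 1, 2, 3 mod 2: every variable appears an even number of times on the left, so the left side is 0.
But the right sides sum to 1 (mod 2). 0 ≠ 1 — the system is inconsistent.

No satisfying assignment exists.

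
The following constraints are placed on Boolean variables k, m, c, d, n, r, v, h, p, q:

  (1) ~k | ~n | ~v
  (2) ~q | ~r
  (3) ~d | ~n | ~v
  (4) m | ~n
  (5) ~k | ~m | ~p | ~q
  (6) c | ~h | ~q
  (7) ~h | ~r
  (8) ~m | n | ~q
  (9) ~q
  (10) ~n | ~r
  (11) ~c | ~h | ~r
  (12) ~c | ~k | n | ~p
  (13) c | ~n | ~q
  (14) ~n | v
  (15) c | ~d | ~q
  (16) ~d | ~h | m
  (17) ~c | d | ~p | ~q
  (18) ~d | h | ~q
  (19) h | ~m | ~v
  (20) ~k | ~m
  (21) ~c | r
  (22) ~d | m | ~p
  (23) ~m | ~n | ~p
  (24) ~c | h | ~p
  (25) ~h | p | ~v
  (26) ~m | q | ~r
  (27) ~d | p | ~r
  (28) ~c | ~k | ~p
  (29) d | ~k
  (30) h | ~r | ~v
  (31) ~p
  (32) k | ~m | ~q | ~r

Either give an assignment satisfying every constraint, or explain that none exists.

k: False, m: False, c: False, d: False, n: False, r: False, v: False, h: True, p: False, q: False

Unit clause (~q) forces q = False.
Unit clause (~p) forces p = False.
Set k = False.
Set m = False.
  then (m | ~n) forces n = False.
Set c = False.
Set d = False.
Set r = False.
Set v = False.
Set h = True.
All clauses satisfied.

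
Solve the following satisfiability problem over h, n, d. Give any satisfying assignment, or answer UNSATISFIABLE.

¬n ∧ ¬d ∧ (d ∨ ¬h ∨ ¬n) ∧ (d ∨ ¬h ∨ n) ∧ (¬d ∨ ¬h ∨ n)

Unit clause (¬n) forces n = False.
Unit clause (¬d) forces d = False.
In (d ∨ ¬h ∨ n) only ¬h is left, so h = False.
Check each clause:
  (¬n): ¬n holds.
  (¬d): ¬d holds.
  (d ∨ ¬h ∨ ¬n): ¬h holds.
  (d ∨ ¬h ∨ n): ¬h holds.
  (¬d ∨ ¬h ∨ n): ¬d holds.
All clauses satisfied.

h: False, n: False, d: False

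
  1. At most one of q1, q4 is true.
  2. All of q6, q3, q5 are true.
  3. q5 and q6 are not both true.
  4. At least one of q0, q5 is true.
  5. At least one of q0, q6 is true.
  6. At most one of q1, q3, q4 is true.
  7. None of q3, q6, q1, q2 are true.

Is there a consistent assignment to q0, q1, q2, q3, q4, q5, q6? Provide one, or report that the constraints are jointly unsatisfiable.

Case q3 = True:
  Constraint (7) is violated (q3=T) — contradiction.
Case q3 = False:
  Constraint (2) is violated (q3=F) — contradiction.
Both cases fail — unsatisfiable.

Unsatisfiable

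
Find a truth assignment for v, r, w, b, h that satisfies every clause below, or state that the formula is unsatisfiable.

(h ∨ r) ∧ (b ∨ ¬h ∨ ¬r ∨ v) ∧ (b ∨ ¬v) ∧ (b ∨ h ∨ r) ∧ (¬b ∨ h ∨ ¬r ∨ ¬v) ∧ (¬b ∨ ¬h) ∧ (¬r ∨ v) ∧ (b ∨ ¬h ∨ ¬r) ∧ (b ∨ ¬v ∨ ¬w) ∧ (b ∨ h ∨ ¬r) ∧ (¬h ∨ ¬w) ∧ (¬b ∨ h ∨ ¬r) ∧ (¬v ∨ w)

v = False; r = False; w = False; b = False; h = True

Try v = True:
  (b ∨ ¬v) forces b = True.
  (¬b ∨ ¬h) forces h = False.
  (h ∨ r) forces r = True.
  clause (¬b ∨ h ∨ ¬r ∨ ¬v) is falsified — backtrack.
So v = False.
  then (¬r ∨ v) forces r = False.
  then (h ∨ r) forces h = True.
  then (¬b ∨ ¬h) forces b = False.
  then (¬h ∨ ¬w) forces w = False.
All clauses satisfied.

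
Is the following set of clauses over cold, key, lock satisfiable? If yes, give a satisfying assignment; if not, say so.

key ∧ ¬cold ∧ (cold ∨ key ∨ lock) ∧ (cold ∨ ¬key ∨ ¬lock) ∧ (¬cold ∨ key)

cold = False; key = True; lock = False

Unit clause (key) forces key = True.
Unit clause (¬cold) forces cold = False.
In (cold ∨ ¬key ∨ ¬lock) only ¬lock is left, so lock = False.
Check each clause:
  (key): key holds.
  (¬cold): ¬cold holds.
  (cold ∨ key ∨ lock): key holds.
  (cold ∨ ¬key ∨ ¬lock): ¬lock holds.
  (¬cold ∨ key): ¬cold holds.
All clauses satisfied.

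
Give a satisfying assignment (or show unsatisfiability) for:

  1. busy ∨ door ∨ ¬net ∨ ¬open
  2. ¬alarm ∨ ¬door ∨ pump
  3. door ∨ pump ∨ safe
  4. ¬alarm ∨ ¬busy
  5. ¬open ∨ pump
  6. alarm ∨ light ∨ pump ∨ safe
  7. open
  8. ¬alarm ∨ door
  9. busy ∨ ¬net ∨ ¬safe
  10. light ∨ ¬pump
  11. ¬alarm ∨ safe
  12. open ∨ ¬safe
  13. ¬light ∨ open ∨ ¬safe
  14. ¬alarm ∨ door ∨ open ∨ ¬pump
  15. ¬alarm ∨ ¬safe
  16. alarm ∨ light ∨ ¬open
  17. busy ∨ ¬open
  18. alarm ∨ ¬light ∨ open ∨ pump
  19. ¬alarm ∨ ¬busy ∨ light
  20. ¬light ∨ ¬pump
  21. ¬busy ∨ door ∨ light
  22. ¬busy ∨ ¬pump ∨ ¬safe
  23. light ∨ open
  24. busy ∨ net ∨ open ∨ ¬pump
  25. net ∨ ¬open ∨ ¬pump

Unsatisfiable

Case open = True:
  (¬open ∨ pump) forces pump = True.
  (light ∨ ¬pump) forces light = True.
  Clause (¬light ∨ ¬pump) is falsified — contradiction.
Case open = False:
  Clause (open) is falsified — contradiction.
Both cases fail, so the formula is unsatisfiable.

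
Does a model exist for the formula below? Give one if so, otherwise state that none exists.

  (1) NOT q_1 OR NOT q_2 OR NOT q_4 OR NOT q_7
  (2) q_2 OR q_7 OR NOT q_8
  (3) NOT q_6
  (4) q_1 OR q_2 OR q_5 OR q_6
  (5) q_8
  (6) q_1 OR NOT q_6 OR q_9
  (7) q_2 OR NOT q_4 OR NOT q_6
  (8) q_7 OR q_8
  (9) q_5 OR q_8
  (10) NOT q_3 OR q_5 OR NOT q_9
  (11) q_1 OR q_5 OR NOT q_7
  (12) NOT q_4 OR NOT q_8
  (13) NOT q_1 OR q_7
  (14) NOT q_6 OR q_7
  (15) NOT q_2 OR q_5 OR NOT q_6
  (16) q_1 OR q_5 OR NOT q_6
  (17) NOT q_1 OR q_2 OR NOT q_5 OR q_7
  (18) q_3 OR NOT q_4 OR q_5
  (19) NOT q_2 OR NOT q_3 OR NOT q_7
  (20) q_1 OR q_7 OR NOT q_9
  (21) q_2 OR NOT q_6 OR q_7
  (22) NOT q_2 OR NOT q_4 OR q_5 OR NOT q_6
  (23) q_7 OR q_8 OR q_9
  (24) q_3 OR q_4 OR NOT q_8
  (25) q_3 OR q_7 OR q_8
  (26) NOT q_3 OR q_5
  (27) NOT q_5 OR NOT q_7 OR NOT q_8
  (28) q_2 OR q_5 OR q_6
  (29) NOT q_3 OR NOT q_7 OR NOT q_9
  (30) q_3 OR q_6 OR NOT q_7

q_1 = False, q_2 = True, q_3 = True, q_4 = False, q_5 = True, q_6 = False, q_7 = False, q_8 = True, q_9 = False

Unit clause (NOT q_6) forces q_6 = False.
Unit clause (q_8) forces q_8 = True.
In (NOT q_4 OR NOT q_8) only NOT q_4 is left, so q_4 = False.
In (q_3 OR q_4 OR NOT q_8) only q_3 is left, so q_3 = True.
In (NOT q_3 OR q_5) only q_5 is left, so q_5 = True.
In (NOT q_5 OR NOT q_7 OR NOT q_8) only NOT q_7 is left, so q_7 = False.
In (q_2 OR q_7 OR NOT q_8) only q_2 is left, so q_2 = True.
In (NOT q_1 OR q_7) only NOT q_1 is left, so q_1 = False.
In (q_1 OR q_7 OR NOT q_9) only NOT q_9 is left, so q_9 = False.
All clauses satisfied.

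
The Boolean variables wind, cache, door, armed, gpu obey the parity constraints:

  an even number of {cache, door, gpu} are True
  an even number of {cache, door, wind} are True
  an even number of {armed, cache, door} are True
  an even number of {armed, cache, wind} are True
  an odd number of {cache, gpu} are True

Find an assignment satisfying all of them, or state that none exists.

wind=T, cache=F, door=T, armed=T, gpu=T

{cache, door, gpu}: 2 true → even ✓
{cache, door, wind}: 2 true → even ✓
{armed, cache, door}: 2 true → even ✓
{armed, cache, wind}: 2 true → even ✓
{cache, gpu}: 1 true → odd ✓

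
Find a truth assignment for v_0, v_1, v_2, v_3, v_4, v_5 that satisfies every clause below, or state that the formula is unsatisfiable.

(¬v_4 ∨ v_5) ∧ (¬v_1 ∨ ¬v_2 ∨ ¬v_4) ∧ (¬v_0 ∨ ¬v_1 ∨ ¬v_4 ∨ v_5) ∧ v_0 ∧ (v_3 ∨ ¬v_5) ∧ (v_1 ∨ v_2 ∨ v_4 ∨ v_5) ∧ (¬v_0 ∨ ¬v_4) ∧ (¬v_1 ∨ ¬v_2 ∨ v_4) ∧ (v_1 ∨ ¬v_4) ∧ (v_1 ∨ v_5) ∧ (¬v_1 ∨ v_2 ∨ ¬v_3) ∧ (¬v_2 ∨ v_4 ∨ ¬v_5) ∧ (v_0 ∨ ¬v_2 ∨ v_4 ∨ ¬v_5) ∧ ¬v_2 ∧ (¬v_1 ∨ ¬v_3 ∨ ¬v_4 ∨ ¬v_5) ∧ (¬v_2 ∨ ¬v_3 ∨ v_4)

v_0 = True, v_1 = True, v_2 = False, v_3 = False, v_4 = False, v_5 = False

Unit clause (v_0) forces v_0 = True.
In (¬v_0 ∨ ¬v_4) only ¬v_4 is left, so v_4 = False.
Unit clause (¬v_2) forces v_2 = False.
Set v_1 = True.
  then (¬v_1 ∨ v_2 ∨ ¬v_3) forces v_3 = False.
  then (v_3 ∨ ¬v_5) forces v_5 = False.
All clauses satisfied.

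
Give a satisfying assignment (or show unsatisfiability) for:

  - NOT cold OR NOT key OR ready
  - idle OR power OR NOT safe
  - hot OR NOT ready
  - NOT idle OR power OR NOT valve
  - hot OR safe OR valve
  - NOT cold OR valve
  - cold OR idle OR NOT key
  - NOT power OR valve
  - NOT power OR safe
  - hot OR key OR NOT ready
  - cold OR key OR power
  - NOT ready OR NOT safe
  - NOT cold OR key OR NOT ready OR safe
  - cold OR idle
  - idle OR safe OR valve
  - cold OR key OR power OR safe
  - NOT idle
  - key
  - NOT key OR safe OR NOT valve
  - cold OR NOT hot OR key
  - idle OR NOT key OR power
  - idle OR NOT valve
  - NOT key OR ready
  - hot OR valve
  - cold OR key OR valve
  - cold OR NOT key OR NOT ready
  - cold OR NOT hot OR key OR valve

No satisfying assignment exists.

Case idle = True:
  Clause (NOT idle) is falsified — contradiction.
Case idle = False:
  (cold OR idle) forces cold = True.
  (NOT cold OR valve) forces valve = True.
  Clause (idle OR NOT valve) is falsified — contradiction.
Both cases fail, so the formula is unsatisfiable.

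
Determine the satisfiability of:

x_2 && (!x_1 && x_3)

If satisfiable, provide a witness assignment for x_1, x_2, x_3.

x_1=F; x_2=T; x_3=T

  !x_1 && x_3 = True
    !x_1 = True
Both conjuncts True, so the formula holds.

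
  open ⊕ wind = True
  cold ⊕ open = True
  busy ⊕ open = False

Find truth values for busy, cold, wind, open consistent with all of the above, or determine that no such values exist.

busy=T; cold=F; wind=F; open=T

open ⊕ wind = T ⊕ F = True ✓
cold ⊕ open = F ⊕ T = True ✓
busy ⊕ open = T ⊕ T = False ✓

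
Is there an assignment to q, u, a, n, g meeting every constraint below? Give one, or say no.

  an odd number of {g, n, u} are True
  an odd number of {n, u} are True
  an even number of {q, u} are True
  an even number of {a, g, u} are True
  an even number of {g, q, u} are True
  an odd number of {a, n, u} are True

q=F, u=F, a=F, n=T, g=F

{g, n, u}: 1 true → odd ✓
{n, u}: 1 true → odd ✓
{q, u}: 0 true → even ✓
{a, g, u}: 0 true → even ✓
{g, q, u}: 0 true → even ✓
{a, n, u}: 1 true → odd ✓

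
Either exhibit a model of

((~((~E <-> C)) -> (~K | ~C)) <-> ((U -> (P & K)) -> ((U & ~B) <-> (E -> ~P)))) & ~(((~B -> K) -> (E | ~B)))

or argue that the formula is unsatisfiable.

B = True, P = True, K = False, E = False, U = True, C = False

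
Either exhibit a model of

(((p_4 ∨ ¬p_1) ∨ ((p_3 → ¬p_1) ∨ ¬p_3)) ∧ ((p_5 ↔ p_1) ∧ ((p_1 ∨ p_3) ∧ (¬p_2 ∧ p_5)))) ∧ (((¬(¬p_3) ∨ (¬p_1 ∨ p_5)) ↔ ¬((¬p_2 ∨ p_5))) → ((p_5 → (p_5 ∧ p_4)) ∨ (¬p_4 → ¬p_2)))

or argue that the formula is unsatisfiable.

p_1 = True; p_2 = False; p_3 = True; p_4 = True; p_5 = True

  ((p_4 ∨ ¬p_1) ∨ ((p_3 → ¬p_1) ∨ ¬p_3)) ∧ ((p_5 ↔ p_1) ∧ ((p_1 ∨ p_3) ∧ (¬p_2 ∧ p_5))) = True
    (p_4 ∨ ¬p_1) ∨ ((p_3 → ¬p_1) ∨ ¬p_3) = True
      p_4 ∨ ¬p_1 = True
        ¬p_1 = False
      (p_3 → ¬p_1) ∨ ¬p_3 = False
        p_3 → ¬p_1 = False
          ¬p_1 = False
        ¬p_3 = False
    (p_5 ↔ p_1) ∧ ((p_1 ∨ p_3) ∧ (¬p_2 ∧ p_5)) = True
      p_5 ↔ p_1 = True
      (p_1 ∨ p_3) ∧ (¬p_2 ∧ p_5) = True
        p_1 ∨ p_3 = True
        ¬p_2 ∧ p_5 = True
          ¬p_2 = True
  ((¬(¬p_3) ∨ (¬p_1 ∨ p_5)) ↔ ¬((¬p_2 ∨ p_5))) → ((p_5 → (p_5 ∧ p_4)) ∨ (¬p_4 → ¬p_2)) = True
    (¬(¬p_3) ∨ (¬p_1 ∨ p_5)) ↔ ¬((¬p_2 ∨ p_5)) = False
      ¬(¬p_3) ∨ (¬p_1 ∨ p_5) = True
        ¬(¬p_3) = True
          ¬p_3 = False
        ¬p_1 ∨ p_5 = True
          ¬p_1 = False
      ¬((¬p_2 ∨ p_5)) = False
        ¬p_2 ∨ p_5 = True
          ¬p_2 = True
    (p_5 → (p_5 ∧ p_4)) ∨ (¬p_4 → ¬p_2) = True
      p_5 → (p_5 ∧ p_4) = True
        p_5 ∧ p_4 = True
      ¬p_4 → ¬p_2 = True
        ¬p_4 = False
        ¬p_2 = True
Both conjuncts True, so the formula holds.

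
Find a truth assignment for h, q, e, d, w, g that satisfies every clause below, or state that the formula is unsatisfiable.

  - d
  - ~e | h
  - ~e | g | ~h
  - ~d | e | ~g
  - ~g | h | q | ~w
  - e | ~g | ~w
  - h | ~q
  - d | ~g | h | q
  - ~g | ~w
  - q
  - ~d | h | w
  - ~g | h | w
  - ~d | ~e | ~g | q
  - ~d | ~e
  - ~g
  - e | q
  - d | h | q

h = True, q = True, e = False, d = True, w = False, g = False

Unit clause (d) forces d = True.
Unit clause (q) forces q = True.
In (~d | ~e) only ~e is left, so e = False.
Unit clause (~g) forces g = False.
In (h | ~q) only h is left, so h = True.
Set w = False.
All clauses satisfied.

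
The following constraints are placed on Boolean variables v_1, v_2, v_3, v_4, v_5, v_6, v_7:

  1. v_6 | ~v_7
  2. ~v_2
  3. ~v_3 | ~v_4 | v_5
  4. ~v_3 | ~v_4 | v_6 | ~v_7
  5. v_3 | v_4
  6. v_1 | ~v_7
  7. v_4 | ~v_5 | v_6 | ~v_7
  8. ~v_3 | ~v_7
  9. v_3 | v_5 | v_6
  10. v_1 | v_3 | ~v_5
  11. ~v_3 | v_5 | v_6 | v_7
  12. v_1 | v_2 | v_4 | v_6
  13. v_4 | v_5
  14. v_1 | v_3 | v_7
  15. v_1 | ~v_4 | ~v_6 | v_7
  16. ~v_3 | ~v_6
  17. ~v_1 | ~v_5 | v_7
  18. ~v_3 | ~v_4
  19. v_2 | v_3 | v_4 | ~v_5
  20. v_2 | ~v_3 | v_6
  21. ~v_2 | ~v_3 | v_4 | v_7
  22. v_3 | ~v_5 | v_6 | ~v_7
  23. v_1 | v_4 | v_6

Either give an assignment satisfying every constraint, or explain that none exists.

v_1: True; v_2: False; v_3: False; v_4: True; v_5: False; v_6: True; v_7: True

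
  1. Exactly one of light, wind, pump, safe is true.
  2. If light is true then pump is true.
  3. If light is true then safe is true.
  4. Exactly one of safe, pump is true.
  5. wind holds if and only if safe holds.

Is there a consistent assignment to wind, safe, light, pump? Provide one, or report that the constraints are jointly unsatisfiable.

wind=F; safe=F; light=F; pump=T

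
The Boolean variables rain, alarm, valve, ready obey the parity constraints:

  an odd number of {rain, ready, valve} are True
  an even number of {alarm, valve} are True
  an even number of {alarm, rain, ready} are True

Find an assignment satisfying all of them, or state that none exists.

Adding constraints 1, 2, 3 mod 2: every variable appears an even number of times on the left, so the left side is 0.
But the right sides sum to 1 (mod 2). 0 ≠ 1 — the system is inconsistent.

Unsatisfiable — no assignment works.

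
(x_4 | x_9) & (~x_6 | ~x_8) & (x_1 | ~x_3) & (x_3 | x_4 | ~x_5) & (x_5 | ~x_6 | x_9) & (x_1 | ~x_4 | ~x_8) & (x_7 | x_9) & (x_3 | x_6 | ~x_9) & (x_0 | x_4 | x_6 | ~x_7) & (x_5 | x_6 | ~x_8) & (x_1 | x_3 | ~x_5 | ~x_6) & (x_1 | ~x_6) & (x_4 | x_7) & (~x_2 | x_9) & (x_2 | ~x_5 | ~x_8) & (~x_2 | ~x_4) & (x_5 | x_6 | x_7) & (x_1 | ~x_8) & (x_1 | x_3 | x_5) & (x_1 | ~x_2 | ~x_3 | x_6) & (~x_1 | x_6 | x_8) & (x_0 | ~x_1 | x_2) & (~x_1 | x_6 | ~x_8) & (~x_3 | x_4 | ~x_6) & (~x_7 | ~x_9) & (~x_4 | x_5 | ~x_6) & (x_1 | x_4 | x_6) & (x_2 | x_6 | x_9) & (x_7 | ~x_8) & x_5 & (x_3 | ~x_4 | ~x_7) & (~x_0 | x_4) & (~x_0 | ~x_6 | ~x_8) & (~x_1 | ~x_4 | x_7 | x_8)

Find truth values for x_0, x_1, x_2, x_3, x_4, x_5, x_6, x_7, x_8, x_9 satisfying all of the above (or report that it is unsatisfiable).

Unit clause (x_5) forces x_5 = True.
Set x_0 = True.
  then (~x_0 | x_4) forces x_4 = True.
  then (~x_2 | ~x_4) forces x_2 = False.
  then (x_2 | ~x_5 | ~x_8) forces x_8 = False.
Set x_1 = True.
  then (~x_1 | x_6 | x_8) forces x_6 = True.
  then (~x_1 | ~x_4 | x_7 | x_8) forces x_7 = True.
  then (~x_7 | ~x_9) forces x_9 = False.
  then (x_3 | ~x_4 | ~x_7) forces x_3 = True.
All clauses satisfied.

x_0: True; x_1: True; x_2: False; x_3: True; x_4: True; x_5: True; x_6: True; x_7: True; x_8: False; x_9: False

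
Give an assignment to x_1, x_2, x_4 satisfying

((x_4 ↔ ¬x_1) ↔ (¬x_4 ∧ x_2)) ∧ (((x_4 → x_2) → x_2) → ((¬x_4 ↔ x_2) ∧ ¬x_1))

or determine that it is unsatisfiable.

x_1: False, x_2: False, x_4: False

  (x_4 ↔ ¬x_1) ↔ (¬x_4 ∧ x_2) = True
    x_4 ↔ ¬x_1 = False
      ¬x_1 = True
    ¬x_4 ∧ x_2 = False
      ¬x_4 = True
  ((x_4 → x_2) → x_2) → ((¬x_4 ↔ x_2) ∧ ¬x_1) = True
    (x_4 → x_2) → x_2 = False
      x_4 → x_2 = True
    (¬x_4 ↔ x_2) ∧ ¬x_1 = False
      ¬x_4 ↔ x_2 = False
        ¬x_4 = True
      ¬x_1 = True
Both conjuncts True, so the formula holds.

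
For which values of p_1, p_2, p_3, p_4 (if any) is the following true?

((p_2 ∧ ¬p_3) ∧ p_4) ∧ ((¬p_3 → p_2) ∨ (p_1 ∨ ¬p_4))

p_1 = True, p_2 = True, p_3 = False, p_4 = True

  (p_2 ∧ ¬p_3) ∧ p_4 = True
    p_2 ∧ ¬p_3 = True
      ¬p_3 = True
  (¬p_3 → p_2) ∨ (p_1 ∨ ¬p_4) = True
    ¬p_3 → p_2 = True
      ¬p_3 = True
    p_1 ∨ ¬p_4 = True
      ¬p_4 = False
Both conjuncts True, so the formula holds.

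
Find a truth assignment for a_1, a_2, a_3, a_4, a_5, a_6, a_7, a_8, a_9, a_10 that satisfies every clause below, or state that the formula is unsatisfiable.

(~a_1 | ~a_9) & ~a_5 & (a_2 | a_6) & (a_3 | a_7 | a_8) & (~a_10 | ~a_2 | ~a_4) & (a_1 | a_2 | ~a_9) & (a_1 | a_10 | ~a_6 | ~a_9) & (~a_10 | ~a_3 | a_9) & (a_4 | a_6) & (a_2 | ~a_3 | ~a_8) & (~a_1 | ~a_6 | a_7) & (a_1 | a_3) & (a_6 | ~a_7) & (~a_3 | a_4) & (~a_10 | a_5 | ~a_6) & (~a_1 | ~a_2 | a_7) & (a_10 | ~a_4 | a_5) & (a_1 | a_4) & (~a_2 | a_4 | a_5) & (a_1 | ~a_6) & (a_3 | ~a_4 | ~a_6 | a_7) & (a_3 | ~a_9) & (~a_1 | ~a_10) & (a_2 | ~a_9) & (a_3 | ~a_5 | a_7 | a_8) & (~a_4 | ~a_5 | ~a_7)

a_1 = True; a_2 = False; a_3 = False; a_4 = False; a_5 = False; a_6 = True; a_7 = True; a_8 = True; a_9 = False; a_10 = False

Unit clause (~a_5) forces a_5 = False.
Set a_1 = True.
  then (~a_1 | ~a_9) forces a_9 = False.
  then (~a_1 | ~a_10) forces a_10 = False.
  then (a_10 | ~a_4 | a_5) forces a_4 = False.
  then (~a_2 | a_4 | a_5) forces a_2 = False.
  then (a_2 | a_6) forces a_6 = True.
  then (~a_1 | ~a_6 | a_7) forces a_7 = True.
  then (~a_3 | a_4) forces a_3 = False.
Set a_8 = True.
All clauses satisfied.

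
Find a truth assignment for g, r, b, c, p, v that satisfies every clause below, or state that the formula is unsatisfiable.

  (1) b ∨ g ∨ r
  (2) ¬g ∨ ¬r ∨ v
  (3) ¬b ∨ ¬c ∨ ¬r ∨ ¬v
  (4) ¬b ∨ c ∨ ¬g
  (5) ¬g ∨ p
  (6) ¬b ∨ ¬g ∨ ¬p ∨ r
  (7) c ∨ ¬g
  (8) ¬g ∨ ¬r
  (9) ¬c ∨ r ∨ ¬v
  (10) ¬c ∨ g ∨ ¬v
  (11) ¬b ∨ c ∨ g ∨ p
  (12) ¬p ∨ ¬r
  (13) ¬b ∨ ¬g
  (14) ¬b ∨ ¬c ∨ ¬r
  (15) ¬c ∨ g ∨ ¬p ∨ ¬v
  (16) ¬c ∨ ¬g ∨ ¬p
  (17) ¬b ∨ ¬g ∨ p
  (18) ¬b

Unit clause (¬b) forces b = False.
Try g = True:
  (¬g ∨ p) forces p = True.
  (c ∨ ¬g) forces c = True.
  clause (¬c ∨ ¬g ∨ ¬p) is falsified — backtrack.
So g = False.
  then (b ∨ g ∨ r) forces r = True.
  then (¬p ∨ ¬r) forces p = False.
Set c = True.
  then (¬c ∨ g ∨ ¬v) forces v = False.
All clauses satisfied.

g = False, r = True, b = False, c = True, p = False, v = False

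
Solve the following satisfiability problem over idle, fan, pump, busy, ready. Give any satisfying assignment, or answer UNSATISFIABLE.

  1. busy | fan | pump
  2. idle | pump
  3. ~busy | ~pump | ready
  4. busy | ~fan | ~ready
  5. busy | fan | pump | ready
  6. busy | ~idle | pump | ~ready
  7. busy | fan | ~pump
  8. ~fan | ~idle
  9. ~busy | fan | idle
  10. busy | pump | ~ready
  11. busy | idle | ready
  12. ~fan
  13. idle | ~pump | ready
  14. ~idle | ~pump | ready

idle = True; fan = False; pump = False; busy = True; ready = False

Unit clause (~fan) forces fan = False.
Try idle = False:
  (idle | pump) forces pump = True.
  (busy | fan | ~pump) forces busy = True.
  clause (~busy | fan | idle) is falsified — backtrack.
So idle = True.
Set pump = False.
  then (busy | fan | pump) forces busy = True.
Set ready = False.
All clauses satisfied.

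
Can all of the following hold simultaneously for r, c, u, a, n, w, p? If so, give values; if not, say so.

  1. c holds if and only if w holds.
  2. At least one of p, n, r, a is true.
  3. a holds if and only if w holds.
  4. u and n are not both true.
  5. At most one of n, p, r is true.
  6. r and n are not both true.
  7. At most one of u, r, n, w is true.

r=F, c=F, u=F, a=F, n=T, w=F, p=F

  (1) c=F, w=F — same ✓
  (2) {p, n, r, a}: 1 true — at least one ✓
  (3) a=F, w=F — same ✓
  (4) u=F, n=T — not both ✓
  (5) {n, p, r}: 1 true — at most one ✓
  (6) r=F, n=T — not both ✓
  (7) {u, r, n, w}: 1 true — at most one ✓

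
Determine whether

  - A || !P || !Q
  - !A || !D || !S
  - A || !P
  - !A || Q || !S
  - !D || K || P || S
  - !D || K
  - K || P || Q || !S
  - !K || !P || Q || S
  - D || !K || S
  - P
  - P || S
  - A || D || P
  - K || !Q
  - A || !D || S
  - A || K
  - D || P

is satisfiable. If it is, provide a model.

D=F, P=T, S=T, A=T, K=T, Q=T

Unit clause (P) forces P = True.
In (A || !P) only A is left, so A = True.
Set D = False.
Set S = True.
  then (!A || Q || !S) forces Q = True.
  then (K || !Q) forces K = True.
All clauses satisfied.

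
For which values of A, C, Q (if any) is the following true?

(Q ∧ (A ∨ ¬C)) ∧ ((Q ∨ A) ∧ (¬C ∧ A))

A = True, C = False, Q = True

  Q ∧ (A ∨ ¬C) = True
    A ∨ ¬C = True
      ¬C = True
  (Q ∨ A) ∧ (¬C ∧ A) = True
    Q ∨ A = True
    ¬C ∧ A = True
      ¬C = True
Both conjuncts True, so the formula holds.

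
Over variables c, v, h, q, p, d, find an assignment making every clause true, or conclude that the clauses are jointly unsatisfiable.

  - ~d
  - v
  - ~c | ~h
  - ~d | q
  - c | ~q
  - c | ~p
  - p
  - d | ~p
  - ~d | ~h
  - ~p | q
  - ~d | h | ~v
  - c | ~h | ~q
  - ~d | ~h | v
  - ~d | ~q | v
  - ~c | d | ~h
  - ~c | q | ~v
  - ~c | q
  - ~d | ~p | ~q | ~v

Unsatisfiable

Case p = True:
  (~d) forces d = False.
  Clause (d | ~p) is falsified — contradiction.
Case p = False:
  Clause (p) is falsified — contradiction.
Both cases fail, so the formula is unsatisfiable.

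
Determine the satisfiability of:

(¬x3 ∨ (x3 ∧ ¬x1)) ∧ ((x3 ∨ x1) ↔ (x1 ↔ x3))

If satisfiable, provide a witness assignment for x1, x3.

Unsatisfiable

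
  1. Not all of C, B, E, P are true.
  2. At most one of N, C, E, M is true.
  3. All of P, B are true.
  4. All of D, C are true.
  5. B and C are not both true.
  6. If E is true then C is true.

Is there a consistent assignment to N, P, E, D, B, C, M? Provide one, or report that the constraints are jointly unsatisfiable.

Case P = True:
  (3) forces B = True.
  (4) forces D = True.
  (4) forces C = True.
  Constraint (5) is violated (B=T, C=T) — contradiction.
Case P = False:
  Constraint (3) is violated (P=F) — contradiction.
Both cases fail — unsatisfiable.

No satisfying assignment exists.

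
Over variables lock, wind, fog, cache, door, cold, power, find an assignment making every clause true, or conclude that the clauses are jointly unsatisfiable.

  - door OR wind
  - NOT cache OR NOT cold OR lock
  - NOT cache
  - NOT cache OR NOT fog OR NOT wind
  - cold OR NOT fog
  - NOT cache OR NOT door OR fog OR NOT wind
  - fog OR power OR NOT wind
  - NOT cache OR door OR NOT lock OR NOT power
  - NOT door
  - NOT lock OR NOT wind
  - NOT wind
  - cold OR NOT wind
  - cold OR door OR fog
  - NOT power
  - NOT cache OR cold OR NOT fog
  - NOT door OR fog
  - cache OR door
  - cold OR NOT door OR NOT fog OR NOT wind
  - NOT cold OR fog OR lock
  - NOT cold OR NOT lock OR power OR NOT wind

Unsatisfiable — no assignment works.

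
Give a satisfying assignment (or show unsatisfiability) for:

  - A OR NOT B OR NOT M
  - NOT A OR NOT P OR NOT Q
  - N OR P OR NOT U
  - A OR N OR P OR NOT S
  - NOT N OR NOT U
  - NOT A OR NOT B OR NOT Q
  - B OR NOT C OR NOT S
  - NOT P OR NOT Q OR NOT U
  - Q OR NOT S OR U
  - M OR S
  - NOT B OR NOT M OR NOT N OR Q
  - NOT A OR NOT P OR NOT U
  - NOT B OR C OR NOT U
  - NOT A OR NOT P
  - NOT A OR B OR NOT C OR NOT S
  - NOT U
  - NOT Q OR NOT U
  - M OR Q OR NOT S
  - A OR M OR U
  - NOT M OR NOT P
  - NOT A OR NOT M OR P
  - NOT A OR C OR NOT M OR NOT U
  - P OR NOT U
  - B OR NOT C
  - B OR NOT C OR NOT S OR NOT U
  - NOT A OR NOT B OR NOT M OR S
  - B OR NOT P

B=F, U=F, A=F, C=F, N=F, Q=T, P=F, S=F, M=T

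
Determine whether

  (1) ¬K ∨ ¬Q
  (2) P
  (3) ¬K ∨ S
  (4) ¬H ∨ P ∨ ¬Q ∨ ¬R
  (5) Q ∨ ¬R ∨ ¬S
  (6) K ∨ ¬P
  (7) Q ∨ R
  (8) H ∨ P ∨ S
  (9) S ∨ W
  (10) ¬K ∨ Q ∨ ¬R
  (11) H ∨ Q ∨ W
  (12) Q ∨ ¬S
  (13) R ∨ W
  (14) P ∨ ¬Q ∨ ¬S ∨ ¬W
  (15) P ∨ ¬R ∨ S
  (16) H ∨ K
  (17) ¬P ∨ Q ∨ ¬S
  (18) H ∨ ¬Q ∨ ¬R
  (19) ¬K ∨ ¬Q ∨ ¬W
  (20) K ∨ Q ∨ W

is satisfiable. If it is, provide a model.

Unsatisfiable

Case P = True:
  (K ∨ ¬P) forces K = True.
  (¬K ∨ ¬Q) forces Q = False.
  (¬K ∨ S) forces S = True.
  Clause (Q ∨ ¬S) is falsified — contradiction.
Case P = False:
  Clause (P) is falsified — contradiction.
Both cases fail, so the formula is unsatisfiable.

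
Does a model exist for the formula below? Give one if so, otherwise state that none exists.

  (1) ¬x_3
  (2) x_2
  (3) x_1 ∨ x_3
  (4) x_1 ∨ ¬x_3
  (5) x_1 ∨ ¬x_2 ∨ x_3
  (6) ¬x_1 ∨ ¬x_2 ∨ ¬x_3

Unit clause (¬x_3) forces x_3 = False.
Unit clause (x_2) forces x_2 = True.
In (x_1 ∨ x_3) only x_1 is left, so x_1 = True.
All clauses satisfied.

x_1: True, x_2: True, x_3: False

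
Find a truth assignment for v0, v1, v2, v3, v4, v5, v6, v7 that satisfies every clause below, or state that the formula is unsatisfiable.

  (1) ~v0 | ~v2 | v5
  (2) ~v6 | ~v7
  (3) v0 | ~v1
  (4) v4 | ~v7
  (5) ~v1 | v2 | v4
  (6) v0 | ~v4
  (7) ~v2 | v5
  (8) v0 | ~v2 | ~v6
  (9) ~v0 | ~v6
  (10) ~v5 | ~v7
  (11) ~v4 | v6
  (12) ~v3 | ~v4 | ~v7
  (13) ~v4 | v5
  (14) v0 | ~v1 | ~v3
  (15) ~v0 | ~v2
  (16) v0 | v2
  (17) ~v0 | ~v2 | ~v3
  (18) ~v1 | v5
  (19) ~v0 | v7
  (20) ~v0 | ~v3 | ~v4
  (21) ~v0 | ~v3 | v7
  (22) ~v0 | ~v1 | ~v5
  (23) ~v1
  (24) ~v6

v0=F, v1=F, v2=T, v3=T, v4=F, v5=T, v6=F, v7=F

Unit clause (~v1) forces v1 = False.
Unit clause (~v6) forces v6 = False.
In (~v4 | v6) only ~v4 is left, so v4 = False.
In (v4 | ~v7) only ~v7 is left, so v7 = False.
In (~v0 | v7) only ~v0 is left, so v0 = False.
In (v0 | v2) only v2 is left, so v2 = True.
In (~v2 | v5) only v5 is left, so v5 = True.
Set v3 = True.
All clauses satisfied.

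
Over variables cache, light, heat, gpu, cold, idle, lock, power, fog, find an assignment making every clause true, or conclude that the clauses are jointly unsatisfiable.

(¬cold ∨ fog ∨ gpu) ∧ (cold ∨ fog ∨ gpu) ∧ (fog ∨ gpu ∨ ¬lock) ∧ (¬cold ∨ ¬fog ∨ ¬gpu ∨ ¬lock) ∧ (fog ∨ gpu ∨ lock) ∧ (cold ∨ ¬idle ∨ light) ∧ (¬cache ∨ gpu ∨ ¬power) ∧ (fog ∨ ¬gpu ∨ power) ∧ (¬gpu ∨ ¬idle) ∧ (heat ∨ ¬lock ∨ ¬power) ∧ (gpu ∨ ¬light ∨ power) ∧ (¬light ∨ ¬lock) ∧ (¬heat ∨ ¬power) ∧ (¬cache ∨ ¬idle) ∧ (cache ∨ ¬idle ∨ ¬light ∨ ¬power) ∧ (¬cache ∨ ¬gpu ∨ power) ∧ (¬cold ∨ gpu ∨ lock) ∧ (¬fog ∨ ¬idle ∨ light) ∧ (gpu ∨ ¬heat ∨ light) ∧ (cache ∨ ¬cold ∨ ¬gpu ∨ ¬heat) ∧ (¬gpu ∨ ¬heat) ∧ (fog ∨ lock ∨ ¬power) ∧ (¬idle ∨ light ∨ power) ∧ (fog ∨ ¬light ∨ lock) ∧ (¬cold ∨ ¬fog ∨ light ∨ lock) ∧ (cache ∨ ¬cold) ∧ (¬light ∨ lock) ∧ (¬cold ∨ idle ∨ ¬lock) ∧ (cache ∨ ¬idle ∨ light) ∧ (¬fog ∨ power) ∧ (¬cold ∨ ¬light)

Set cache = True.
  then (¬cache ∨ ¬idle) forces idle = False.
Try light = True:
  (¬light ∨ ¬lock) forces lock = False.
  clause (¬light ∨ lock) is falsified — backtrack.
So light = False.
Try heat = True:
  (¬heat ∨ ¬power) forces power = False.
  (¬cache ∨ ¬gpu ∨ power) forces gpu = False.
  clause (gpu ∨ ¬heat ∨ light) is falsified — backtrack.
So heat = False.
Set gpu = True.
  then (¬cache ∨ ¬gpu ∨ power) forces power = True.
  then (heat ∨ ¬lock ∨ ¬power) forces lock = False.
  then (fog ∨ lock ∨ ¬power) forces fog = True.
  then (¬cold ∨ ¬fog ∨ light ∨ lock) forces cold = False.
All clauses satisfied.

cache = True, light = False, heat = False, gpu = True, cold = False, idle = False, lock = False, power = True, fog = True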